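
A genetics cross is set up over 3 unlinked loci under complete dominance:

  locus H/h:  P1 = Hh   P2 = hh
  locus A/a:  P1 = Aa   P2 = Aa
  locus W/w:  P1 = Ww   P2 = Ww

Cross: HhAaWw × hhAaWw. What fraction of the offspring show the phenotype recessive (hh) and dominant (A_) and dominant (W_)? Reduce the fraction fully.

HhAaWw gametes: HAW×1, HAw×1, HaW×1, Haw×1, hAW×1, hAw×1, haW×1, haw×1
hhAaWw gametes: hAW×2, hAw×2, haW×2, haw×2
HhAaWw×hhAaWw grid (8·8=64): HhAAWW=2 HhAAWw=4 HhAAww=2 HhAaWW=4 HhAaWw=8 HhAaww=4 HhaaWW=2 HhaaWw=4 Hhaaww=2 hhAAWW=2 hhAAWw=4 hhAAww=2 hhAaWW=4 hhAaWw=8 hhAaww=4 hhaaWW=2 hhaaWw=4 hhaaww=2
hh A_ W_ hits 18/64; gcd=2; 18÷2/64÷2 = 9/32

P(hh A_ W_) = 9/32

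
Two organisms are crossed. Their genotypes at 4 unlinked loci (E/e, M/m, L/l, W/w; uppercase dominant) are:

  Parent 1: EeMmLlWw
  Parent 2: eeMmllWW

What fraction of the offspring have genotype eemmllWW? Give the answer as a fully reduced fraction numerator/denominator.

EeMmLlWw gametes: EMLW×1, EMLw×1, EMlW×1, EMlw×1, EmLW×1, EmLw×1, EmlW×1, Emlw×1, eMLW×1, eMLw×1, eMlW×1, eMlw×1, emLW×1, emLw×1, emlW×1, emlw×1
eeMmllWW gametes: eMlW×8, emlW×8
EeMmLlWw×eeMmllWW grid (16·16=256): EeMMLlWW=8 EeMMLlWw=8 EeMMllWW=8 EeMMllWw=8 EeMmLlWW=16 EeMmLlWw=16 EeMmllWW=16 EeMmllWw=16 EemmLlWW=8 EemmLlWw=8 EemmllWW=8 EemmllWw=8 eeMMLlWW=8 eeMMLlWw=8 eeMMllWW=8 eeMMllWw=8 eeMmLlWW=16 eeMmLlWw=16 eeMmllWW=16 eeMmllWw=16 eemmLlWW=8 eemmLlWw=8 eemmllWW=8 eemmllWw=8
eemmllWW hits 8/256; gcd=8; 8÷8/256÷8 = 1/32

P(eemmllWW) = 1/32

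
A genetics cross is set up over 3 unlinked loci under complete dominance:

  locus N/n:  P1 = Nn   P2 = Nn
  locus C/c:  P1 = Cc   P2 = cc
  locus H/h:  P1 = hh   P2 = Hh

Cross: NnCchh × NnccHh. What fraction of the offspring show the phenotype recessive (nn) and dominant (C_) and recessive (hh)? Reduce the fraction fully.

NnCchh gametes: NCh×2, Nch×2, nCh×2, nch×2
NnccHh gametes: NcH×2, Nch×2, ncH×2, nch×2
NnCchh×NnccHh grid (8·8=64): NNCcHh=4 NNCchh=4 NNccHh=4 NNcchh=4 NnCcHh=8 NnCchh=8 NnccHh=8 Nncchh=8 nnCcHh=4 nnCchh=4 nnccHh=4 nncchh=4
nn C_ hh hits 4/64; gcd=4; 4÷4/64÷4 = 1/16

P(nn C_ hh) = 1/16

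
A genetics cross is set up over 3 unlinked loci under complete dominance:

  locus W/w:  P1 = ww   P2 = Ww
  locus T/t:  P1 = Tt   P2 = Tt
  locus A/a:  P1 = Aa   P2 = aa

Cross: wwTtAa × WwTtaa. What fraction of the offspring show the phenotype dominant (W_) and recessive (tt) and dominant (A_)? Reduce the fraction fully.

wwTtAa gametes: wTA×2, wTa×2, wtA×2, wta×2
WwTtaa gametes: WTa×2, Wta×2, wTa×2, wta×2
wwTtAa×WwTtaa grid (8·8=64): WwTTAa=4 WwTTaa=4 WwTtAa=8 WwTtaa=8 WwttAa=4 Wwttaa=4 wwTTAa=4 wwTTaa=4 wwTtAa=8 wwTtaa=8 wwttAa=4 wwttaa=4
W_ tt A_ hits 4/64; gcd=4; 4÷4/64÷4 = 1/16

P(W_ tt A_) = 1/16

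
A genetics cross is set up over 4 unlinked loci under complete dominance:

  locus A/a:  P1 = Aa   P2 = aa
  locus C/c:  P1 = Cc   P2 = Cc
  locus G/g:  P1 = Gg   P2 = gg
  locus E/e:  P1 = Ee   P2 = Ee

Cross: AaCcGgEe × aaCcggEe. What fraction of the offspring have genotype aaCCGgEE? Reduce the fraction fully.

AaCcGgEe gametes: ACGE×1, ACGe×1, ACgE×1, ACge×1, AcGE×1, AcGe×1, AcgE×1, Acge×1, aCGE×1, aCGe×1, aCgE×1, aCge×1, acGE×1, acGe×1, acgE×1, acge×1
aaCcggEe gametes: aCgE×4, aCge×4, acgE×4, acge×4
AaCcGgEe×aaCcggEe grid (16·16=256): AaCCGgEE=4 AaCCGgEe=8 AaCCGgee=4 AaCCggEE=4 AaCCggEe=8 AaCCggee=4 AaCcGgEE=8 AaCcGgEe=16 AaCcGgee=8 AaCcggEE=8 AaCcggEe=16 AaCcggee=8 AaccGgEE=4 AaccGgEe=8 AaccGgee=4 AaccggEE=4 AaccggEe=8 Aaccggee=4 aaCCGgEE=4 aaCCGgEe=8 aaCCGgee=4 aaCCggEE=4 aaCCggEe=8 aaCCggee=4 aaCcGgEE=8 aaCcGgEe=16 aaCcGgee=8 aaCcggEE=8 aaCcggEe=16 aaCcggee=8 aaccGgEE=4 aaccGgEe=8 aaccGgee=4 aaccggEE=4 aaccggEe=8 aaccggee=4
aaCCGgEE hits 4/256; gcd=4; 4÷4/256÷4 = 1/64

P(aaCCGgEE) = 1/64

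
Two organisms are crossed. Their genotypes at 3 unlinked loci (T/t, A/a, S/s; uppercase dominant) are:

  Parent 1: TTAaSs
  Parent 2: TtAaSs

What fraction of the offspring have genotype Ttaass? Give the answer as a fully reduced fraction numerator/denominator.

TTAaSs gametes: TAS×2, TAs×2, TaS×2, Tas×2
TtAaSs gametes: TAS×1, TAs×1, TaS×1, Tas×1, tAS×1, tAs×1, taS×1, tas×1
TTAaSs×TtAaSs grid (8·8=64): TTAASS=2 TTAASs=4 TTAAss=2 TTAaSS=4 TTAaSs=8 TTAass=4 TTaaSS=2 TTaaSs=4 TTaass=2 TtAASS=2 TtAASs=4 TtAAss=2 TtAaSS=4 TtAaSs=8 TtAass=4 TtaaSS=2 TtaaSs=4 Ttaass=2
Ttaass hits 2/64; gcd=2; 2÷2/64÷2 = 1/32

P(Ttaass) = 1/32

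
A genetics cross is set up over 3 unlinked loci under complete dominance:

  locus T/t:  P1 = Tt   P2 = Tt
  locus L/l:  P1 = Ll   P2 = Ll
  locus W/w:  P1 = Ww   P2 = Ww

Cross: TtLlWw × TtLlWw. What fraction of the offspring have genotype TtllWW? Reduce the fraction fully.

TtLlWw gametes: TLW×1, TLw×1, TlW×1, Tlw×1, tLW×1, tLw×1, tlW×1, tlw×1
TtLlWw gametes: TLW×1, TLw×1, TlW×1, Tlw×1, tLW×1, tLw×1, tlW×1, tlw×1
TtLlWw×TtLlWw grid (8·8=64): TTLLWW=1 TTLLWw=2 TTLLww=1 TTLlWW=2 TTLlWw=4 TTLlww=2 TTllWW=1 TTllWw=2 TTllww=1 TtLLWW=2 TtLLWw=4 TtLLww=2 TtLlWW=4 TtLlWw=8 TtLlww=4 TtllWW=2 TtllWw=4 Ttllww=2 ttLLWW=1 ttLLWw=2 ttLLww=1 ttLlWW=2 ttLlWw=4 ttLlww=2 ttllWW=1 ttllWw=2 ttllww=1
TtllWW hits 2/64; gcd=2; 2÷2/64÷2 = 1/32

P(TtllWW) = 1/32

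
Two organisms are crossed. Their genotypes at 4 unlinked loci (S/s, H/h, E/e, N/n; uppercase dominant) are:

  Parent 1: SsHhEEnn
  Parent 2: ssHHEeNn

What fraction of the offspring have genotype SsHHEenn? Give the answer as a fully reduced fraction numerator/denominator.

SsHhEEnn gametes: SHEn×4, ShEn×4, sHEn×4, shEn×4
ssHHEeNn gametes: sHEN×4, sHEn×4, sHeN×4, sHen×4
SsHhEEnn×ssHHEeNn grid (16·16=256): SsHHEENn=16 SsHHEEnn=16 SsHHEeNn=16 SsHHEenn=16 SsHhEENn=16 SsHhEEnn=16 SsHhEeNn=16 SsHhEenn=16 ssHHEENn=16 ssHHEEnn=16 ssHHEeNn=16 ssHHEenn=16 ssHhEENn=16 ssHhEEnn=16 ssHhEeNn=16 ssHhEenn=16
SsHHEenn hits 16/256; gcd=16; 16÷16/256÷16 = 1/16

P(SsHHEenn) = 1/16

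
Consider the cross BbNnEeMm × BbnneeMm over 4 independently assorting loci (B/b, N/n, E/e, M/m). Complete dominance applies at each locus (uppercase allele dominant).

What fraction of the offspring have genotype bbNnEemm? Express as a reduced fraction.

P(bbNnEemm) = 1/64

BbNnEeMm gametes: BNEM×1, BNEm×1, BNeM×1, BNem×1, BnEM×1, BnEm×1, BneM×1, Bnem×1, bNEM×1, bNEm×1, bNeM×1, bNem×1, bnEM×1, bnEm×1, bneM×1, bnem×1
BbnneeMm gametes: BneM×4, Bnem×4, bneM×4, bnem×4
BbNnEeMm×BbnneeMm grid (16·16=256): BBNnEeMM=4 BBNnEeMm=8 BBNnEemm=4 BBNneeMM=4 BBNneeMm=8 BBNneemm=4 BBnnEeMM=4 BBnnEeMm=8 BBnnEemm=4 BBnneeMM=4 BBnneeMm=8 BBnneemm=4 BbNnEeMM=8 BbNnEeMm=16 BbNnEemm=8 BbNneeMM=8 BbNneeMm=16 BbNneemm=8 BbnnEeMM=8 BbnnEeMm=16 BbnnEemm=8 BbnneeMM=8 BbnneeMm=16 Bbnneemm=8 bbNnEeMM=4 bbNnEeMm=8 bbNnEemm=4 bbNneeMM=4 bbNneeMm=8 bbNneemm=4 bbnnEeMM=4 bbnnEeMm=8 bbnnEemm=4 bbnneeMM=4 bbnneeMm=8 bbnneemm=4
bbNnEemm hits 4/256; gcd=4; 4÷4/256÷4 = 1/64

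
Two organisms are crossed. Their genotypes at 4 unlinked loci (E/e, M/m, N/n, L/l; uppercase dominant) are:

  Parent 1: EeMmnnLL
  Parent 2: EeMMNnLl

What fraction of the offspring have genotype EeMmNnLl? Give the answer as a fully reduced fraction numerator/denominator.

P(EeMmNnLl) = 1/16

EeMmnnLL gametes: EMnL×4, EmnL×4, eMnL×4, emnL×4
EeMMNnLl gametes: EMNL×2, EMNl×2, EMnL×2, EMnl×2, eMNL×2, eMNl×2, eMnL×2, eMnl×2
EeMmnnLL×EeMMNnLl grid (16·16=256): EEMMNnLL=8 EEMMNnLl=8 EEMMnnLL=8 EEMMnnLl=8 EEMmNnLL=8 EEMmNnLl=8 EEMmnnLL=8 EEMmnnLl=8 EeMMNnLL=16 EeMMNnLl=16 EeMMnnLL=16 EeMMnnLl=16 EeMmNnLL=16 EeMmNnLl=16 EeMmnnLL=16 EeMmnnLl=16 eeMMNnLL=8 eeMMNnLl=8 eeMMnnLL=8 eeMMnnLl=8 eeMmNnLL=8 eeMmNnLl=8 eeMmnnLL=8 eeMmnnLl=8
EeMmNnLl hits 16/256; gcd=16; 16÷16/256÷16 = 1/16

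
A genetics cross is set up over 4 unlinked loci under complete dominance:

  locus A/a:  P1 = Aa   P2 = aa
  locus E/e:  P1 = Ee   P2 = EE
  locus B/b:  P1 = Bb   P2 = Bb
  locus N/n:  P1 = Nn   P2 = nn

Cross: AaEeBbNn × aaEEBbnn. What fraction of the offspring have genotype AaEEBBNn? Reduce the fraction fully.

P(AaEEBBNn) = 1/32

AaEeBbNn gametes: AEBN×1, AEBn×1, AEbN×1, AEbn×1, AeBN×1, AeBn×1, AebN×1, Aebn×1, aEBN×1, aEBn×1, aEbN×1, aEbn×1, aeBN×1, aeBn×1, aebN×1, aebn×1
aaEEBbnn gametes: aEBn×8, aEbn×8
AaEeBbNn×aaEEBbnn grid (16·16=256): AaEEBBNn=8 AaEEBBnn=8 AaEEBbNn=16 AaEEBbnn=16 AaEEbbNn=8 AaEEbbnn=8 AaEeBBNn=8 AaEeBBnn=8 AaEeBbNn=16 AaEeBbnn=16 AaEebbNn=8 AaEebbnn=8 aaEEBBNn=8 aaEEBBnn=8 aaEEBbNn=16 aaEEBbnn=16 aaEEbbNn=8 aaEEbbnn=8 aaEeBBNn=8 aaEeBBnn=8 aaEeBbNn=16 aaEeBbnn=16 aaEebbNn=8 aaEebbnn=8
AaEEBBNn hits 8/256; gcd=8; 8÷8/256÷8 = 1/32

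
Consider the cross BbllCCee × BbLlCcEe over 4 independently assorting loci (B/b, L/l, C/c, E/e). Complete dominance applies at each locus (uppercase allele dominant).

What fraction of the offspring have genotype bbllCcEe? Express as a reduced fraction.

BbllCCee gametes: BlCe×8, blCe×8
BbLlCcEe gametes: BLCE×1, BLCe×1, BLcE×1, BLce×1, BlCE×1, BlCe×1, BlcE×1, Blce×1, bLCE×1, bLCe×1, bLcE×1, bLce×1, blCE×1, blCe×1, blcE×1, blce×1
BbllCCee×BbLlCcEe grid (16·16=256): BBLlCCEe=8 BBLlCCee=8 BBLlCcEe=8 BBLlCcee=8 BBllCCEe=8 BBllCCee=8 BBllCcEe=8 BBllCcee=8 BbLlCCEe=16 BbLlCCee=16 BbLlCcEe=16 BbLlCcee=16 BbllCCEe=16 BbllCCee=16 BbllCcEe=16 BbllCcee=16 bbLlCCEe=8 bbLlCCee=8 bbLlCcEe=8 bbLlCcee=8 bbllCCEe=8 bbllCCee=8 bbllCcEe=8 bbllCcee=8
bbllCcEe hits 8/256; gcd=8; 8÷8/256÷8 = 1/32

P(bbllCcEe) = 1/32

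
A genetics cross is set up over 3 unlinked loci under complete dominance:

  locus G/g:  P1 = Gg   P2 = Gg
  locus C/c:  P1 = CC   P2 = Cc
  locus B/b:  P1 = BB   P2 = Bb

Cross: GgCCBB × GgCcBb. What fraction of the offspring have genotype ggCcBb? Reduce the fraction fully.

P(ggCcBb) = 1/16

GgCCBB gametes: GCB×4, gCB×4
GgCcBb gametes: GCB×1, GCb×1, GcB×1, Gcb×1, gCB×1, gCb×1, gcB×1, gcb×1
GgCCBB×GgCcBb grid (8·8=64): GGCCBB=4 GGCCBb=4 GGCcBB=4 GGCcBb=4 GgCCBB=8 GgCCBb=8 GgCcBB=8 GgCcBb=8 ggCCBB=4 ggCCBb=4 ggCcBB=4 ggCcBb=4
ggCcBb hits 4/64; gcd=4; 4÷4/64÷4 = 1/16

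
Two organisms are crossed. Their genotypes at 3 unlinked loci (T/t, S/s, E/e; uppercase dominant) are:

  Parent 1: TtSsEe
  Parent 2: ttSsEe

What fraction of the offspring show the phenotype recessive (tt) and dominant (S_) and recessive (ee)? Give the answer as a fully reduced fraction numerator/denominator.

TtSsEe gametes: TSE×1, TSe×1, TsE×1, Tse×1, tSE×1, tSe×1, tsE×1, tse×1
ttSsEe gametes: tSE×2, tSe×2, tsE×2, tse×2
TtSsEe×ttSsEe grid (8·8=64): TtSSEE=2 TtSSEe=4 TtSSee=2 TtSsEE=4 TtSsEe=8 TtSsee=4 TtssEE=2 TtssEe=4 Ttssee=2 ttSSEE=2 ttSSEe=4 ttSSee=2 ttSsEE=4 ttSsEe=8 ttSsee=4 ttssEE=2 ttssEe=4 ttssee=2
tt S_ ee hits 6/64; gcd=2; 6÷2/64÷2 = 3/32

P(tt S_ ee) = 3/32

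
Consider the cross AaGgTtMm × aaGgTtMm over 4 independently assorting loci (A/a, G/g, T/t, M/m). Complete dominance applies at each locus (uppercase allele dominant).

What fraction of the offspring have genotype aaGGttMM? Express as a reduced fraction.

P(aaGGttMM) = 1/128

AaGgTtMm gametes: AGTM×1, AGTm×1, AGtM×1, AGtm×1, AgTM×1, AgTm×1, AgtM×1, Agtm×1, aGTM×1, aGTm×1, aGtM×1, aGtm×1, agTM×1, agTm×1, agtM×1, agtm×1
aaGgTtMm gametes: aGTM×2, aGTm×2, aGtM×2, aGtm×2, agTM×2, agTm×2, agtM×2, agtm×2
AaGgTtMm×aaGgTtMm grid (16·16=256): AaGGTTMM=2 AaGGTTMm=4 AaGGTTmm=2 AaGGTtMM=4 AaGGTtMm=8 AaGGTtmm=4 AaGGttMM=2 AaGGttMm=4 AaGGttmm=2 AaGgTTMM=4 AaGgTTMm=8 AaGgTTmm=4 AaGgTtMM=8 AaGgTtMm=16 AaGgTtmm=8 AaGgttMM=4 AaGgttMm=8 AaGgttmm=4 AaggTTMM=2 AaggTTMm=4 AaggTTmm=2 AaggTtMM=4 AaggTtMm=8 AaggTtmm=4 AaggttMM=2 AaggttMm=4 Aaggttmm=2 aaGGTTMM=2 aaGGTTMm=4 aaGGTTmm=2 aaGGTtMM=4 aaGGTtMm=8 aaGGTtmm=4 aaGGttMM=2 aaGGttMm=4 aaGGttmm=2 aaGgTTMM=4 aaGgTTMm=8 aaGgTTmm=4 aaGgTtMM=8 aaGgTtMm=16 aaGgTtmm=8 aaGgttMM=4 aaGgttMm=8 aaGgttmm=4 aaggTTMM=2 aaggTTMm=4 aaggTTmm=2 aaggTtMM=4 aaggTtMm=8 aaggTtmm=4 aaggttMM=2 aaggttMm=4 aaggttmm=2
aaGGttMM hits 2/256; gcd=2; 2÷2/256÷2 = 1/128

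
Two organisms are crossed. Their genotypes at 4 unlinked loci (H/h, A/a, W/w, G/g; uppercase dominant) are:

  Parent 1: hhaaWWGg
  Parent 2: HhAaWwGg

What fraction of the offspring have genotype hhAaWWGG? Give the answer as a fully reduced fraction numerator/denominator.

hhaaWWGg gametes: haWG×8, haWg×8
HhAaWwGg gametes: HAWG×1, HAWg×1, HAwG×1, HAwg×1, HaWG×1, HaWg×1, HawG×1, Hawg×1, hAWG×1, hAWg×1, hAwG×1, hAwg×1, haWG×1, haWg×1, hawG×1, hawg×1
hhaaWWGg×HhAaWwGg grid (16·16=256): HhAaWWGG=8 HhAaWWGg=16 HhAaWWgg=8 HhAaWwGG=8 HhAaWwGg=16 HhAaWwgg=8 HhaaWWGG=8 HhaaWWGg=16 HhaaWWgg=8 HhaaWwGG=8 HhaaWwGg=16 HhaaWwgg=8 hhAaWWGG=8 hhAaWWGg=16 hhAaWWgg=8 hhAaWwGG=8 hhAaWwGg=16 hhAaWwgg=8 hhaaWWGG=8 hhaaWWGg=16 hhaaWWgg=8 hhaaWwGG=8 hhaaWwGg=16 hhaaWwgg=8
hhAaWWGG hits 8/256; gcd=8; 8÷8/256÷8 = 1/32

P(hhAaWWGG) = 1/32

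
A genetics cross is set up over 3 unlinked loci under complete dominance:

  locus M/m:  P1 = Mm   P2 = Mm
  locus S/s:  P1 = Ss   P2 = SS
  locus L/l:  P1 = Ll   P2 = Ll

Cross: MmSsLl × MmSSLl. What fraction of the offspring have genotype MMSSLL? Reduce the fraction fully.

P(MMSSLL) = 1/32

MmSsLl gametes: MSL×1, MSl×1, MsL×1, Msl×1, mSL×1, mSl×1, msL×1, msl×1
MmSSLl gametes: MSL×2, MSl×2, mSL×2, mSl×2
MmSsLl×MmSSLl grid (8·8=64): MMSSLL=2 MMSSLl=4 MMSSll=2 MMSsLL=2 MMSsLl=4 MMSsll=2 MmSSLL=4 MmSSLl=8 MmSSll=4 MmSsLL=4 MmSsLl=8 MmSsll=4 mmSSLL=2 mmSSLl=4 mmSSll=2 mmSsLL=2 mmSsLl=4 mmSsll=2
MMSSLL hits 2/64; gcd=2; 2÷2/64÷2 = 1/32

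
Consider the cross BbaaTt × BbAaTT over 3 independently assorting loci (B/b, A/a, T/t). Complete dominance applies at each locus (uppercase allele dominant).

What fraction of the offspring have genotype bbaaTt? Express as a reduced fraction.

P(bbaaTt) = 1/16

BbaaTt gametes: BaT×2, Bat×2, baT×2, bat×2
BbAaTT gametes: BAT×2, BaT×2, bAT×2, baT×2
BbaaTt×BbAaTT grid (8·8=64): BBAaTT=4 BBAaTt=4 BBaaTT=4 BBaaTt=4 BbAaTT=8 BbAaTt=8 BbaaTT=8 BbaaTt=8 bbAaTT=4 bbAaTt=4 bbaaTT=4 bbaaTt=4
bbaaTt hits 4/64; gcd=4; 4÷4/64÷4 = 1/16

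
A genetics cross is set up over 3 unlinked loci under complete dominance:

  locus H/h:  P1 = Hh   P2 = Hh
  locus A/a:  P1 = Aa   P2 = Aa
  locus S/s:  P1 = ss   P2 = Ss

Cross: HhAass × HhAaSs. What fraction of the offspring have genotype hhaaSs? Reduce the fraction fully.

HhAass gametes: HAs×2, Has×2, hAs×2, has×2
HhAaSs gametes: HAS×1, HAs×1, HaS×1, Has×1, hAS×1, hAs×1, haS×1, has×1
HhAass×HhAaSs grid (8·8=64): HHAASs=2 HHAAss=2 HHAaSs=4 HHAass=4 HHaaSs=2 HHaass=2 HhAASs=4 HhAAss=4 HhAaSs=8 HhAass=8 HhaaSs=4 Hhaass=4 hhAASs=2 hhAAss=2 hhAaSs=4 hhAass=4 hhaaSs=2 hhaass=2
hhaaSs hits 2/64; gcd=2; 2÷2/64÷2 = 1/32

P(hhaaSs) = 1/32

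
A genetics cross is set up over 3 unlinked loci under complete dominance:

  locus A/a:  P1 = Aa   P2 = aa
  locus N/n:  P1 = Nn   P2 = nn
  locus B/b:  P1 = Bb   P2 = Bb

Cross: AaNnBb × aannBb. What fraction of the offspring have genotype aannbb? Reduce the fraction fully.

P(aannbb) = 1/16

AaNnBb gametes: ANB×1, ANb×1, AnB×1, Anb×1, aNB×1, aNb×1, anB×1, anb×1
aannBb gametes: anB×4, anb×4
AaNnBb×aannBb grid (8·8=64): AaNnBB=4 AaNnBb=8 AaNnbb=4 AannBB=4 AannBb=8 Aannbb=4 aaNnBB=4 aaNnBb=8 aaNnbb=4 aannBB=4 aannBb=8 aannbb=4
aannbb hits 4/64; gcd=4; 4÷4/64÷4 = 1/16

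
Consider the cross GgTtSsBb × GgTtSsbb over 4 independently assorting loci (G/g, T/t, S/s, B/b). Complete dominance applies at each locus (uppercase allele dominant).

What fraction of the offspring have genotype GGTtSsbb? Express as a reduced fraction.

GgTtSsBb gametes: GTSB×1, GTSb×1, GTsB×1, GTsb×1, GtSB×1, GtSb×1, GtsB×1, Gtsb×1, gTSB×1, gTSb×1, gTsB×1, gTsb×1, gtSB×1, gtSb×1, gtsB×1, gtsb×1
GgTtSsbb gametes: GTSb×2, GTsb×2, GtSb×2, Gtsb×2, gTSb×2, gTsb×2, gtSb×2, gtsb×2
GgTtSsBb×GgTtSsbb grid (16·16=256): GGTTSSBb=2 GGTTSSbb=2 GGTTSsBb=4 GGTTSsbb=4 GGTTssBb=2 GGTTssbb=2 GGTtSSBb=4 GGTtSSbb=4 GGTtSsBb=8 GGTtSsbb=8 GGTtssBb=4 GGTtssbb=4 GGttSSBb=2 GGttSSbb=2 GGttSsBb=4 GGttSsbb=4 GGttssBb=2 GGttssbb=2 GgTTSSBb=4 GgTTSSbb=4 GgTTSsBb=8 GgTTSsbb=8 GgTTssBb=4 GgTTssbb=4 GgTtSSBb=8 GgTtSSbb=8 GgTtSsBb=16 GgTtSsbb=16 GgTtssBb=8 GgTtssbb=8 GgttSSBb=4 GgttSSbb=4 GgttSsBb=8 GgttSsbb=8 GgttssBb=4 Ggttssbb=4 ggTTSSBb=2 ggTTSSbb=2 ggTTSsBb=4 ggTTSsbb=4 ggTTssBb=2 ggTTssbb=2 ggTtSSBb=4 ggTtSSbb=4 ggTtSsBb=8 ggTtSsbb=8 ggTtssBb=4 ggTtssbb=4 ggttSSBb=2 ggttSSbb=2 ggttSsBb=4 ggttSsbb=4 ggttssBb=2 ggttssbb=2
GGTtSsbb hits 8/256; gcd=8; 8÷8/256÷8 = 1/32

P(GGTtSsbb) = 1/32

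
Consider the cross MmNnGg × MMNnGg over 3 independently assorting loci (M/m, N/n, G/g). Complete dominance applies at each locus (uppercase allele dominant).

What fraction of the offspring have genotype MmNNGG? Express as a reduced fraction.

MmNnGg gametes: MNG×1, MNg×1, MnG×1, Mng×1, mNG×1, mNg×1, mnG×1, mng×1
MMNnGg gametes: MNG×2, MNg×2, MnG×2, Mng×2
MmNnGg×MMNnGg grid (8·8=64): MMNNGG=2 MMNNGg=4 MMNNgg=2 MMNnGG=4 MMNnGg=8 MMNngg=4 MMnnGG=2 MMnnGg=4 MMnngg=2 MmNNGG=2 MmNNGg=4 MmNNgg=2 MmNnGG=4 MmNnGg=8 MmNngg=4 MmnnGG=2 MmnnGg=4 Mmnngg=2
MmNNGG hits 2/64; gcd=2; 2÷2/64÷2 = 1/32

P(MmNNGG) = 1/32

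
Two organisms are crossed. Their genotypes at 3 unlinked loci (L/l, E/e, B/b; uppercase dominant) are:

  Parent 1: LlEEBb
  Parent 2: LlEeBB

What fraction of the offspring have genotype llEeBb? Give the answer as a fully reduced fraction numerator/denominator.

P(llEeBb) = 1/16

LlEEBb gametes: LEB×2, LEb×2, lEB×2, lEb×2
LlEeBB gametes: LEB×2, LeB×2, lEB×2, leB×2
LlEEBb×LlEeBB grid (8·8=64): LLEEBB=4 LLEEBb=4 LLEeBB=4 LLEeBb=4 LlEEBB=8 LlEEBb=8 LlEeBB=8 LlEeBb=8 llEEBB=4 llEEBb=4 llEeBB=4 llEeBb=4
llEeBb hits 4/64; gcd=4; 4÷4/64÷4 = 1/16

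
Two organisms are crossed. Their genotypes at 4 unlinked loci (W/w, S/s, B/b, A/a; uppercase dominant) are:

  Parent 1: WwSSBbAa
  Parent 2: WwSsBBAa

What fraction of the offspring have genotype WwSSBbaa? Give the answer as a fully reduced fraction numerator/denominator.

WwSSBbAa gametes: WSBA×2, WSBa×2, WSbA×2, WSba×2, wSBA×2, wSBa×2, wSbA×2, wSba×2
WwSsBBAa gametes: WSBA×2, WSBa×2, WsBA×2, WsBa×2, wSBA×2, wSBa×2, wsBA×2, wsBa×2
WwSSBbAa×WwSsBBAa grid (16·16=256): WWSSBBAA=4 WWSSBBAa=8 WWSSBBaa=4 WWSSBbAA=4 WWSSBbAa=8 WWSSBbaa=4 WWSsBBAA=4 WWSsBBAa=8 WWSsBBaa=4 WWSsBbAA=4 WWSsBbAa=8 WWSsBbaa=4 WwSSBBAA=8 WwSSBBAa=16 WwSSBBaa=8 WwSSBbAA=8 WwSSBbAa=16 WwSSBbaa=8 WwSsBBAA=8 WwSsBBAa=16 WwSsBBaa=8 WwSsBbAA=8 WwSsBbAa=16 WwSsBbaa=8 wwSSBBAA=4 wwSSBBAa=8 wwSSBBaa=4 wwSSBbAA=4 wwSSBbAa=8 wwSSBbaa=4 wwSsBBAA=4 wwSsBBAa=8 wwSsBBaa=4 wwSsBbAA=4 wwSsBbAa=8 wwSsBbaa=4
WwSSBbaa hits 8/256; gcd=8; 8÷8/256÷8 = 1/32

P(WwSSBbaa) = 1/32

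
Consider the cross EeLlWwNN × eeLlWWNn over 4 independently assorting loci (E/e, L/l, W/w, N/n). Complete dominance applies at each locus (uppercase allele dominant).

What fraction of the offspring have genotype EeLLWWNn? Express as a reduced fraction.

P(EeLLWWNn) = 1/32

EeLlWwNN gametes: ELWN×2, ELwN×2, ElWN×2, ElwN×2, eLWN×2, eLwN×2, elWN×2, elwN×2
eeLlWWNn gametes: eLWN×4, eLWn×4, elWN×4, elWn×4
EeLlWwNN×eeLlWWNn grid (16·16=256): EeLLWWNN=8 EeLLWWNn=8 EeLLWwNN=8 EeLLWwNn=8 EeLlWWNN=16 EeLlWWNn=16 EeLlWwNN=16 EeLlWwNn=16 EellWWNN=8 EellWWNn=8 EellWwNN=8 EellWwNn=8 eeLLWWNN=8 eeLLWWNn=8 eeLLWwNN=8 eeLLWwNn=8 eeLlWWNN=16 eeLlWWNn=16 eeLlWwNN=16 eeLlWwNn=16 eellWWNN=8 eellWWNn=8 eellWwNN=8 eellWwNn=8
EeLLWWNn hits 8/256; gcd=8; 8÷8/256÷8 = 1/32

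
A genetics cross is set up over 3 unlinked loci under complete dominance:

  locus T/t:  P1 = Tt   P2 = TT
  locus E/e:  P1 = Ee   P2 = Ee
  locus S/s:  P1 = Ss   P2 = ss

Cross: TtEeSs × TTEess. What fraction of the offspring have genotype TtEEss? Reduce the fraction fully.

P(TtEEss) = 1/16

TtEeSs gametes: TES×1, TEs×1, TeS×1, Tes×1, tES×1, tEs×1, teS×1, tes×1
TTEess gametes: TEs×4, Tes×4
TtEeSs×TTEess grid (8·8=64): TTEESs=4 TTEEss=4 TTEeSs=8 TTEess=8 TTeeSs=4 TTeess=4 TtEESs=4 TtEEss=4 TtEeSs=8 TtEess=8 TteeSs=4 Tteess=4
TtEEss hits 4/64; gcd=4; 4÷4/64÷4 = 1/16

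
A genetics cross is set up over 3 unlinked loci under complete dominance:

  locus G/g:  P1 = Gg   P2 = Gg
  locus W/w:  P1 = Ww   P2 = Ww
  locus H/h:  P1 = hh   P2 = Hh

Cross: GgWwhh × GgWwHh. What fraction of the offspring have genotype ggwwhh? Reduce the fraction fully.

GgWwhh gametes: GWh×2, Gwh×2, gWh×2, gwh×2
GgWwHh gametes: GWH×1, GWh×1, GwH×1, Gwh×1, gWH×1, gWh×1, gwH×1, gwh×1
GgWwhh×GgWwHh grid (8·8=64): GGWWHh=2 GGWWhh=2 GGWwHh=4 GGWwhh=4 GGwwHh=2 GGwwhh=2 GgWWHh=4 GgWWhh=4 GgWwHh=8 GgWwhh=8 GgwwHh=4 Ggwwhh=4 ggWWHh=2 ggWWhh=2 ggWwHh=4 ggWwhh=4 ggwwHh=2 ggwwhh=2
ggwwhh hits 2/64; gcd=2; 2÷2/64÷2 = 1/32

P(ggwwhh) = 1/32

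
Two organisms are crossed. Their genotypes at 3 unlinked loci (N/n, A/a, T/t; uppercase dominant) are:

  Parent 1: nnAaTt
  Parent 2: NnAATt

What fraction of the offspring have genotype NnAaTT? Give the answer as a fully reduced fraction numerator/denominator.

P(NnAaTT) = 1/16

nnAaTt gametes: nAT×2, nAt×2, naT×2, nat×2
NnAATt gametes: NAT×2, NAt×2, nAT×2, nAt×2
nnAaTt×NnAATt grid (8·8=64): NnAATT=4 NnAATt=8 NnAAtt=4 NnAaTT=4 NnAaTt=8 NnAatt=4 nnAATT=4 nnAATt=8 nnAAtt=4 nnAaTT=4 nnAaTt=8 nnAatt=4
NnAaTT hits 4/64; gcd=4; 4÷4/64÷4 = 1/16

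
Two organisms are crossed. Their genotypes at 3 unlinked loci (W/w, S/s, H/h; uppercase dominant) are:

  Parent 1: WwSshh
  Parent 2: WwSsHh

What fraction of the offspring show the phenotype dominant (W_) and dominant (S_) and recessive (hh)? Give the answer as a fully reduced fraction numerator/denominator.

P(W_ S_ hh) = 9/32

WwSshh gametes: WSh×2, Wsh×2, wSh×2, wsh×2
WwSsHh gametes: WSH×1, WSh×1, WsH×1, Wsh×1, wSH×1, wSh×1, wsH×1, wsh×1
WwSshh×WwSsHh grid (8·8=64): WWSSHh=2 WWSShh=2 WWSsHh=4 WWSshh=4 WWssHh=2 WWsshh=2 WwSSHh=4 WwSShh=4 WwSsHh=8 WwSshh=8 WwssHh=4 Wwsshh=4 wwSSHh=2 wwSShh=2 wwSsHh=4 wwSshh=4 wwssHh=2 wwsshh=2
W_ S_ hh hits 18/64; gcd=2; 18÷2/64÷2 = 9/32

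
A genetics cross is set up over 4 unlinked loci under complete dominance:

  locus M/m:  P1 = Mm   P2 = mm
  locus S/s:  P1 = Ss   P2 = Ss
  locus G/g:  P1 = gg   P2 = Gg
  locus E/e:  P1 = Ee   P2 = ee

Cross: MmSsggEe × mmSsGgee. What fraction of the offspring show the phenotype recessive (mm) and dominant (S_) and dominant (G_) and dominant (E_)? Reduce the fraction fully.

P(mm S_ G_ E_) = 3/32

MmSsggEe gametes: MSgE×2, MSge×2, MsgE×2, Msge×2, mSgE×2, mSge×2, msgE×2, msge×2
mmSsGgee gametes: mSGe×4, mSge×4, msGe×4, msge×4
MmSsggEe×mmSsGgee grid (16·16=256): MmSSGgEe=8 MmSSGgee=8 MmSSggEe=8 MmSSggee=8 MmSsGgEe=16 MmSsGgee=16 MmSsggEe=16 MmSsggee=16 MmssGgEe=8 MmssGgee=8 MmssggEe=8 Mmssggee=8 mmSSGgEe=8 mmSSGgee=8 mmSSggEe=8 mmSSggee=8 mmSsGgEe=16 mmSsGgee=16 mmSsggEe=16 mmSsggee=16 mmssGgEe=8 mmssGgee=8 mmssggEe=8 mmssggee=8
mm S_ G_ E_ hits 24/256; gcd=8; 24÷8/256÷8 = 3/32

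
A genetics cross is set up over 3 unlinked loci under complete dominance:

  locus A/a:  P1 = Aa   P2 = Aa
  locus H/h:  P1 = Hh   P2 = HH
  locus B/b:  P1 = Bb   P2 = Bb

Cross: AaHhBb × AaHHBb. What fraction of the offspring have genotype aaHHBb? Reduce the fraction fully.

P(aaHHBb) = 1/16

AaHhBb gametes: AHB×1, AHb×1, AhB×1, Ahb×1, aHB×1, aHb×1, ahB×1, ahb×1
AaHHBb gametes: AHB×2, AHb×2, aHB×2, aHb×2
AaHhBb×AaHHBb grid (8·8=64): AAHHBB=2 AAHHBb=4 AAHHbb=2 AAHhBB=2 AAHhBb=4 AAHhbb=2 AaHHBB=4 AaHHBb=8 AaHHbb=4 AaHhBB=4 AaHhBb=8 AaHhbb=4 aaHHBB=2 aaHHBb=4 aaHHbb=2 aaHhBB=2 aaHhBb=4 aaHhbb=2
aaHHBb hits 4/64; gcd=4; 4÷4/64÷4 = 1/16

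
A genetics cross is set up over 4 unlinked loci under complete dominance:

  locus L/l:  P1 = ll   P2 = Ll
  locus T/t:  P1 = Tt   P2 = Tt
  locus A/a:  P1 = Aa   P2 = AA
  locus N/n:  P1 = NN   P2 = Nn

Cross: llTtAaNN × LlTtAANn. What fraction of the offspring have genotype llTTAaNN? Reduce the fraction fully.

P(llTTAaNN) = 1/32

llTtAaNN gametes: lTAN×4, lTaN×4, ltAN×4, ltaN×4
LlTtAANn gametes: LTAN×2, LTAn×2, LtAN×2, LtAn×2, lTAN×2, lTAn×2, ltAN×2, ltAn×2
llTtAaNN×LlTtAANn grid (16·16=256): LlTTAANN=8 LlTTAANn=8 LlTTAaNN=8 LlTTAaNn=8 LlTtAANN=16 LlTtAANn=16 LlTtAaNN=16 LlTtAaNn=16 LlttAANN=8 LlttAANn=8 LlttAaNN=8 LlttAaNn=8 llTTAANN=8 llTTAANn=8 llTTAaNN=8 llTTAaNn=8 llTtAANN=16 llTtAANn=16 llTtAaNN=16 llTtAaNn=16 llttAANN=8 llttAANn=8 llttAaNN=8 llttAaNn=8
llTTAaNN hits 8/256; gcd=8; 8÷8/256÷8 = 1/32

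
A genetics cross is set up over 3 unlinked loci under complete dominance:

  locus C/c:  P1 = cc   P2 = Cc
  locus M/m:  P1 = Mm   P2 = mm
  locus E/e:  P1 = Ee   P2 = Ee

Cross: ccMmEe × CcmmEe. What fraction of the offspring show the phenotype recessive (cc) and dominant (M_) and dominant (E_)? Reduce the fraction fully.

ccMmEe gametes: cME×2, cMe×2, cmE×2, cme×2
CcmmEe gametes: CmE×2, Cme×2, cmE×2, cme×2
ccMmEe×CcmmEe grid (8·8=64): CcMmEE=4 CcMmEe=8 CcMmee=4 CcmmEE=4 CcmmEe=8 Ccmmee=4 ccMmEE=4 ccMmEe=8 ccMmee=4 ccmmEE=4 ccmmEe=8 ccmmee=4
cc M_ E_ hits 12/64; gcd=4; 12÷4/64÷4 = 3/16

P(cc M_ E_) = 3/16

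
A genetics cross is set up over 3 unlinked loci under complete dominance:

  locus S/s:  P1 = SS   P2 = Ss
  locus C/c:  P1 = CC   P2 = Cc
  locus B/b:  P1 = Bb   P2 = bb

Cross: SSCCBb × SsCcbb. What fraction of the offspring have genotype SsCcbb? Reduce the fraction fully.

SSCCBb gametes: SCB×4, SCb×4
SsCcbb gametes: SCb×2, Scb×2, sCb×2, scb×2
SSCCBb×SsCcbb grid (8·8=64): SSCCBb=8 SSCCbb=8 SSCcBb=8 SSCcbb=8 SsCCBb=8 SsCCbb=8 SsCcBb=8 SsCcbb=8
SsCcbb hits 8/64; gcd=8; 8÷8/64÷8 = 1/8

P(SsCcbb) = 1/8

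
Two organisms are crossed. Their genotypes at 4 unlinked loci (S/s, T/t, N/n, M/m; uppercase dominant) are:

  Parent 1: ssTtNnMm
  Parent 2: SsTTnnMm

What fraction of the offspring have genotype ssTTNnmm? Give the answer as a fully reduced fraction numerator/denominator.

P(ssTTNnmm) = 1/32

ssTtNnMm gametes: sTNM×2, sTNm×2, sTnM×2, sTnm×2, stNM×2, stNm×2, stnM×2, stnm×2
SsTTnnMm gametes: STnM×4, STnm×4, sTnM×4, sTnm×4
ssTtNnMm×SsTTnnMm grid (16·16=256): SsTTNnMM=8 SsTTNnMm=16 SsTTNnmm=8 SsTTnnMM=8 SsTTnnMm=16 SsTTnnmm=8 SsTtNnMM=8 SsTtNnMm=16 SsTtNnmm=8 SsTtnnMM=8 SsTtnnMm=16 SsTtnnmm=8 ssTTNnMM=8 ssTTNnMm=16 ssTTNnmm=8 ssTTnnMM=8 ssTTnnMm=16 ssTTnnmm=8 ssTtNnMM=8 ssTtNnMm=16 ssTtNnmm=8 ssTtnnMM=8 ssTtnnMm=16 ssTtnnmm=8
ssTTNnmm hits 8/256; gcd=8; 8÷8/256÷8 = 1/32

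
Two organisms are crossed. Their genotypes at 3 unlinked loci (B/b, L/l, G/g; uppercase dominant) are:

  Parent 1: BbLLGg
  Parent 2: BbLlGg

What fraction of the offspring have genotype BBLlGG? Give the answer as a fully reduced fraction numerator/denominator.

BbLLGg gametes: BLG×2, BLg×2, bLG×2, bLg×2
BbLlGg gametes: BLG×1, BLg×1, BlG×1, Blg×1, bLG×1, bLg×1, blG×1, blg×1
BbLLGg×BbLlGg grid (8·8=64): BBLLGG=2 BBLLGg=4 BBLLgg=2 BBLlGG=2 BBLlGg=4 BBLlgg=2 BbLLGG=4 BbLLGg=8 BbLLgg=4 BbLlGG=4 BbLlGg=8 BbLlgg=4 bbLLGG=2 bbLLGg=4 bbLLgg=2 bbLlGG=2 bbLlGg=4 bbLlgg=2
BBLlGG hits 2/64; gcd=2; 2÷2/64÷2 = 1/32

P(BBLlGG) = 1/32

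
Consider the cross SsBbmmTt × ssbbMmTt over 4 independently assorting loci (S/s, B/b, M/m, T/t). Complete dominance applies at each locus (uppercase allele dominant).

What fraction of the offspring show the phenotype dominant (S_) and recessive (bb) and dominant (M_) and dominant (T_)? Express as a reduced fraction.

P(S_ bb M_ T_) = 3/32

SsBbmmTt gametes: SBmT×2, SBmt×2, SbmT×2, Sbmt×2, sBmT×2, sBmt×2, sbmT×2, sbmt×2
ssbbMmTt gametes: sbMT×4, sbMt×4, sbmT×4, sbmt×4
SsBbmmTt×ssbbMmTt grid (16·16=256): SsBbMmTT=8 SsBbMmTt=16 SsBbMmtt=8 SsBbmmTT=8 SsBbmmTt=16 SsBbmmtt=8 SsbbMmTT=8 SsbbMmTt=16 SsbbMmtt=8 SsbbmmTT=8 SsbbmmTt=16 Ssbbmmtt=8 ssBbMmTT=8 ssBbMmTt=16 ssBbMmtt=8 ssBbmmTT=8 ssBbmmTt=16 ssBbmmtt=8 ssbbMmTT=8 ssbbMmTt=16 ssbbMmtt=8 ssbbmmTT=8 ssbbmmTt=16 ssbbmmtt=8
S_ bb M_ T_ hits 24/256; gcd=8; 24÷8/256÷8 = 3/32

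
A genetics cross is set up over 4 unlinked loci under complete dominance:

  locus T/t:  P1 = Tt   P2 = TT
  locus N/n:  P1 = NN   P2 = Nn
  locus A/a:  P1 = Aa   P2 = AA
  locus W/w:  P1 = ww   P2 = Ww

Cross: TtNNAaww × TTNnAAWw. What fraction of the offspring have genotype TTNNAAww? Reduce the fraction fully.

P(TTNNAAww) = 1/16

TtNNAaww gametes: TNAw×4, TNaw×4, tNAw×4, tNaw×4
TTNnAAWw gametes: TNAW×4, TNAw×4, TnAW×4, TnAw×4
TtNNAaww×TTNnAAWw grid (16·16=256): TTNNAAWw=16 TTNNAAww=16 TTNNAaWw=16 TTNNAaww=16 TTNnAAWw=16 TTNnAAww=16 TTNnAaWw=16 TTNnAaww=16 TtNNAAWw=16 TtNNAAww=16 TtNNAaWw=16 TtNNAaww=16 TtNnAAWw=16 TtNnAAww=16 TtNnAaWw=16 TtNnAaww=16
TTNNAAww hits 16/256; gcd=16; 16÷16/256÷16 = 1/16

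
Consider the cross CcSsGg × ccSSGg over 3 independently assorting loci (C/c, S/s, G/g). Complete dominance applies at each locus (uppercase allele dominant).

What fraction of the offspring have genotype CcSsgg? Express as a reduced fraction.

CcSsGg gametes: CSG×1, CSg×1, CsG×1, Csg×1, cSG×1, cSg×1, csG×1, csg×1
ccSSGg gametes: cSG×4, cSg×4
CcSsGg×ccSSGg grid (8·8=64): CcSSGG=4 CcSSGg=8 CcSSgg=4 CcSsGG=4 CcSsGg=8 CcSsgg=4 ccSSGG=4 ccSSGg=8 ccSSgg=4 ccSsGG=4 ccSsGg=8 ccSsgg=4
CcSsgg hits 4/64; gcd=4; 4÷4/64÷4 = 1/16

P(CcSsgg) = 1/16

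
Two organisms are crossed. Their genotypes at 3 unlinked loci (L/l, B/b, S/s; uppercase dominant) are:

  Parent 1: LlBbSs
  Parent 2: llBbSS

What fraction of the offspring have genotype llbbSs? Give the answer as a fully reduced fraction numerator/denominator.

P(llbbSs) = 1/16

LlBbSs gametes: LBS×1, LBs×1, LbS×1, Lbs×1, lBS×1, lBs×1, lbS×1, lbs×1
llBbSS gametes: lBS×4, lbS×4
LlBbSs×llBbSS grid (8·8=64): LlBBSS=4 LlBBSs=4 LlBbSS=8 LlBbSs=8 LlbbSS=4 LlbbSs=4 llBBSS=4 llBBSs=4 llBbSS=8 llBbSs=8 llbbSS=4 llbbSs=4
llbbSs hits 4/64; gcd=4; 4÷4/64÷4 = 1/16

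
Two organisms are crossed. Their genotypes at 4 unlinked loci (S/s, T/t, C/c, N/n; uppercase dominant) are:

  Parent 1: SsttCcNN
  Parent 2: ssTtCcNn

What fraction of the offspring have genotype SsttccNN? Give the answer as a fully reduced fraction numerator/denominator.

P(SsttccNN) = 1/32

SsttCcNN gametes: StCN×4, StcN×4, stCN×4, stcN×4
ssTtCcNn gametes: sTCN×2, sTCn×2, sTcN×2, sTcn×2, stCN×2, stCn×2, stcN×2, stcn×2
SsttCcNN×ssTtCcNn grid (16·16=256): SsTtCCNN=8 SsTtCCNn=8 SsTtCcNN=16 SsTtCcNn=16 SsTtccNN=8 SsTtccNn=8 SsttCCNN=8 SsttCCNn=8 SsttCcNN=16 SsttCcNn=16 SsttccNN=8 SsttccNn=8 ssTtCCNN=8 ssTtCCNn=8 ssTtCcNN=16 ssTtCcNn=16 ssTtccNN=8 ssTtccNn=8 ssttCCNN=8 ssttCCNn=8 ssttCcNN=16 ssttCcNn=16 ssttccNN=8 ssttccNn=8
SsttccNN hits 8/256; gcd=8; 8÷8/256÷8 = 1/32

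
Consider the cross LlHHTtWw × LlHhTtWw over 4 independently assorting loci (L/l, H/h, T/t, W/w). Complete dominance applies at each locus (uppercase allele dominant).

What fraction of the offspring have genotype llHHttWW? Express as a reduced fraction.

LlHHTtWw gametes: LHTW×2, LHTw×2, LHtW×2, LHtw×2, lHTW×2, lHTw×2, lHtW×2, lHtw×2
LlHhTtWw gametes: LHTW×1, LHTw×1, LHtW×1, LHtw×1, LhTW×1, LhTw×1, LhtW×1, Lhtw×1, lHTW×1, lHTw×1, lHtW×1, lHtw×1, lhTW×1, lhTw×1, lhtW×1, lhtw×1
LlHHTtWw×LlHhTtWw grid (16·16=256): LLHHTTWW=2 LLHHTTWw=4 LLHHTTww=2 LLHHTtWW=4 LLHHTtWw=8 LLHHTtww=4 LLHHttWW=2 LLHHttWw=4 LLHHttww=2 LLHhTTWW=2 LLHhTTWw=4 LLHhTTww=2 LLHhTtWW=4 LLHhTtWw=8 LLHhTtww=4 LLHhttWW=2 LLHhttWw=4 LLHhttww=2 LlHHTTWW=4 LlHHTTWw=8 LlHHTTww=4 LlHHTtWW=8 LlHHTtWw=16 LlHHTtww=8 LlHHttWW=4 LlHHttWw=8 LlHHttww=4 LlHhTTWW=4 LlHhTTWw=8 LlHhTTww=4 LlHhTtWW=8 LlHhTtWw=16 LlHhTtww=8 LlHhttWW=4 LlHhttWw=8 LlHhttww=4 llHHTTWW=2 llHHTTWw=4 llHHTTww=2 llHHTtWW=4 llHHTtWw=8 llHHTtww=4 llHHttWW=2 llHHttWw=4 llHHttww=2 llHhTTWW=2 llHhTTWw=4 llHhTTww=2 llHhTtWW=4 llHhTtWw=8 llHhTtww=4 llHhttWW=2 llHhttWw=4 llHhttww=2
llHHttWW hits 2/256; gcd=2; 2÷2/256÷2 = 1/128

P(llHHttWW) = 1/128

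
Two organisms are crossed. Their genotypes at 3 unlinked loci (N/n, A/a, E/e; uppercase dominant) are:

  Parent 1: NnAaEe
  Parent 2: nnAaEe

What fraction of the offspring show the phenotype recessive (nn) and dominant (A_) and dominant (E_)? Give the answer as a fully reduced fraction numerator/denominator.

P(nn A_ E_) = 9/32

NnAaEe gametes: NAE×1, NAe×1, NaE×1, Nae×1, nAE×1, nAe×1, naE×1, nae×1
nnAaEe gametes: nAE×2, nAe×2, naE×2, nae×2
NnAaEe×nnAaEe grid (8·8=64): NnAAEE=2 NnAAEe=4 NnAAee=2 NnAaEE=4 NnAaEe=8 NnAaee=4 NnaaEE=2 NnaaEe=4 Nnaaee=2 nnAAEE=2 nnAAEe=4 nnAAee=2 nnAaEE=4 nnAaEe=8 nnAaee=4 nnaaEE=2 nnaaEe=4 nnaaee=2
nn A_ E_ hits 18/64; gcd=2; 18÷2/64÷2 = 9/32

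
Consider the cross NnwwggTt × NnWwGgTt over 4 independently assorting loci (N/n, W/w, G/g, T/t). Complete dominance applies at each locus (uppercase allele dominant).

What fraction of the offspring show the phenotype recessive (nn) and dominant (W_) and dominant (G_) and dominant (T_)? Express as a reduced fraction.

NnwwggTt gametes: NwgT×4, Nwgt×4, nwgT×4, nwgt×4
NnWwGgTt gametes: NWGT×1, NWGt×1, NWgT×1, NWgt×1, NwGT×1, NwGt×1, NwgT×1, Nwgt×1, nWGT×1, nWGt×1, nWgT×1, nWgt×1, nwGT×1, nwGt×1, nwgT×1, nwgt×1
NnwwggTt×NnWwGgTt grid (16·16=256): NNWwGgTT=4 NNWwGgTt=8 NNWwGgtt=4 NNWwggTT=4 NNWwggTt=8 NNWwggtt=4 NNwwGgTT=4 NNwwGgTt=8 NNwwGgtt=4 NNwwggTT=4 NNwwggTt=8 NNwwggtt=4 NnWwGgTT=8 NnWwGgTt=16 NnWwGgtt=8 NnWwggTT=8 NnWwggTt=16 NnWwggtt=8 NnwwGgTT=8 NnwwGgTt=16 NnwwGgtt=8 NnwwggTT=8 NnwwggTt=16 Nnwwggtt=8 nnWwGgTT=4 nnWwGgTt=8 nnWwGgtt=4 nnWwggTT=4 nnWwggTt=8 nnWwggtt=4 nnwwGgTT=4 nnwwGgTt=8 nnwwGgtt=4 nnwwggTT=4 nnwwggTt=8 nnwwggtt=4
nn W_ G_ T_ hits 12/256; gcd=4; 12÷4/256÷4 = 3/64

P(nn W_ G_ T_) = 3/64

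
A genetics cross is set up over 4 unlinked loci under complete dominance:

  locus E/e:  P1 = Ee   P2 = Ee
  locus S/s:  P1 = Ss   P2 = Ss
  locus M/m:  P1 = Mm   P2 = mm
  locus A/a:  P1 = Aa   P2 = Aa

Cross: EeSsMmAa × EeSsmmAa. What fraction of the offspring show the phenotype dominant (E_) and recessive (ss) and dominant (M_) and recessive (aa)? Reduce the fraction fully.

EeSsMmAa gametes: ESMA×1, ESMa×1, ESmA×1, ESma×1, EsMA×1, EsMa×1, EsmA×1, Esma×1, eSMA×1, eSMa×1, eSmA×1, eSma×1, esMA×1, esMa×1, esmA×1, esma×1
EeSsmmAa gametes: ESmA×2, ESma×2, EsmA×2, Esma×2, eSmA×2, eSma×2, esmA×2, esma×2
EeSsMmAa×EeSsmmAa grid (16·16=256): EESSMmAA=2 EESSMmAa=4 EESSMmaa=2 EESSmmAA=2 EESSmmAa=4 EESSmmaa=2 EESsMmAA=4 EESsMmAa=8 EESsMmaa=4 EESsmmAA=4 EESsmmAa=8 EESsmmaa=4 EEssMmAA=2 EEssMmAa=4 EEssMmaa=2 EEssmmAA=2 EEssmmAa=4 EEssmmaa=2 EeSSMmAA=4 EeSSMmAa=8 EeSSMmaa=4 EeSSmmAA=4 EeSSmmAa=8 EeSSmmaa=4 EeSsMmAA=8 EeSsMmAa=16 EeSsMmaa=8 EeSsmmAA=8 EeSsmmAa=16 EeSsmmaa=8 EessMmAA=4 EessMmAa=8 EessMmaa=4 EessmmAA=4 EessmmAa=8 Eessmmaa=4 eeSSMmAA=2 eeSSMmAa=4 eeSSMmaa=2 eeSSmmAA=2 eeSSmmAa=4 eeSSmmaa=2 eeSsMmAA=4 eeSsMmAa=8 eeSsMmaa=4 eeSsmmAA=4 eeSsmmAa=8 eeSsmmaa=4 eessMmAA=2 eessMmAa=4 eessMmaa=2 eessmmAA=2 eessmmAa=4 eessmmaa=2
E_ ss M_ aa hits 6/256; gcd=2; 6÷2/256÷2 = 3/128

P(E_ ss M_ aa) = 3/128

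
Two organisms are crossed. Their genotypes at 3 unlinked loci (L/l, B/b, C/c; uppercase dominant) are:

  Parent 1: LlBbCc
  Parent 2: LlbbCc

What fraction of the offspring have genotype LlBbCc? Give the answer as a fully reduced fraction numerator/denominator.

LlBbCc gametes: LBC×1, LBc×1, LbC×1, Lbc×1, lBC×1, lBc×1, lbC×1, lbc×1
LlbbCc gametes: LbC×2, Lbc×2, lbC×2, lbc×2
LlBbCc×LlbbCc grid (8·8=64): LLBbCC=2 LLBbCc=4 LLBbcc=2 LLbbCC=2 LLbbCc=4 LLbbcc=2 LlBbCC=4 LlBbCc=8 LlBbcc=4 LlbbCC=4 LlbbCc=8 Llbbcc=4 llBbCC=2 llBbCc=4 llBbcc=2 llbbCC=2 llbbCc=4 llbbcc=2
LlBbCc hits 8/64; gcd=8; 8÷8/64÷8 = 1/8

P(LlBbCc) = 1/8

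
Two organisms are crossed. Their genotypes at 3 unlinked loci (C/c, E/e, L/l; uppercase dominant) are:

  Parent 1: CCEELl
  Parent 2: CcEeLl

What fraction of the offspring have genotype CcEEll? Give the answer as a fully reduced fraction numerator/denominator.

P(CcEEll) = 1/16

CCEELl gametes: CEL×4, CEl×4
CcEeLl gametes: CEL×1, CEl×1, CeL×1, Cel×1, cEL×1, cEl×1, ceL×1, cel×1
CCEELl×CcEeLl grid (8·8=64): CCEELL=4 CCEELl=8 CCEEll=4 CCEeLL=4 CCEeLl=8 CCEell=4 CcEELL=4 CcEELl=8 CcEEll=4 CcEeLL=4 CcEeLl=8 CcEell=4
CcEEll hits 4/64; gcd=4; 4÷4/64÷4 = 1/16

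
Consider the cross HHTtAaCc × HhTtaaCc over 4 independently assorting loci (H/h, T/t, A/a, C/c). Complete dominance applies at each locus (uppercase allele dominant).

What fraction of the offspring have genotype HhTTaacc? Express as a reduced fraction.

HHTtAaCc gametes: HTAC×2, HTAc×2, HTaC×2, HTac×2, HtAC×2, HtAc×2, HtaC×2, Htac×2
HhTtaaCc gametes: HTaC×2, HTac×2, HtaC×2, Htac×2, hTaC×2, hTac×2, htaC×2, htac×2
HHTtAaCc×HhTtaaCc grid (16·16=256): HHTTAaCC=4 HHTTAaCc=8 HHTTAacc=4 HHTTaaCC=4 HHTTaaCc=8 HHTTaacc=4 HHTtAaCC=8 HHTtAaCc=16 HHTtAacc=8 HHTtaaCC=8 HHTtaaCc=16 HHTtaacc=8 HHttAaCC=4 HHttAaCc=8 HHttAacc=4 HHttaaCC=4 HHttaaCc=8 HHttaacc=4 HhTTAaCC=4 HhTTAaCc=8 HhTTAacc=4 HhTTaaCC=4 HhTTaaCc=8 HhTTaacc=4 HhTtAaCC=8 HhTtAaCc=16 HhTtAacc=8 HhTtaaCC=8 HhTtaaCc=16 HhTtaacc=8 HhttAaCC=4 HhttAaCc=8 HhttAacc=4 HhttaaCC=4 HhttaaCc=8 Hhttaacc=4
HhTTaacc hits 4/256; gcd=4; 4÷4/256÷4 = 1/64

P(HhTTaacc) = 1/64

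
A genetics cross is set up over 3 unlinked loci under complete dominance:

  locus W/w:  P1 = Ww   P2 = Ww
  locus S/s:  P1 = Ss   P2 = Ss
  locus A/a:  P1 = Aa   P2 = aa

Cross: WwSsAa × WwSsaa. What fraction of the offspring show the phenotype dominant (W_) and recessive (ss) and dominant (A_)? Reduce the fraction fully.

P(W_ ss A_) = 3/32

WwSsAa gametes: WSA×1, WSa×1, WsA×1, Wsa×1, wSA×1, wSa×1, wsA×1, wsa×1
WwSsaa gametes: WSa×2, Wsa×2, wSa×2, wsa×2
WwSsAa×WwSsaa grid (8·8=64): WWSSAa=2 WWSSaa=2 WWSsAa=4 WWSsaa=4 WWssAa=2 WWssaa=2 WwSSAa=4 WwSSaa=4 WwSsAa=8 WwSsaa=8 WwssAa=4 Wwssaa=4 wwSSAa=2 wwSSaa=2 wwSsAa=4 wwSsaa=4 wwssAa=2 wwssaa=2
W_ ss A_ hits 6/64; gcd=2; 6÷2/64÷2 = 3/32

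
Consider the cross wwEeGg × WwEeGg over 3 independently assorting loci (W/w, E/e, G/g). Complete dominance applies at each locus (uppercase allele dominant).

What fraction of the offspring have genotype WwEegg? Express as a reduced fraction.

wwEeGg gametes: wEG×2, wEg×2, weG×2, weg×2
WwEeGg gametes: WEG×1, WEg×1, WeG×1, Weg×1, wEG×1, wEg×1, weG×1, weg×1
wwEeGg×WwEeGg grid (8·8=64): WwEEGG=2 WwEEGg=4 WwEEgg=2 WwEeGG=4 WwEeGg=8 WwEegg=4 WweeGG=2 WweeGg=4 Wweegg=2 wwEEGG=2 wwEEGg=4 wwEEgg=2 wwEeGG=4 wwEeGg=8 wwEegg=4 wweeGG=2 wweeGg=4 wweegg=2
WwEegg hits 4/64; gcd=4; 4÷4/64÷4 = 1/16

P(WwEegg) = 1/16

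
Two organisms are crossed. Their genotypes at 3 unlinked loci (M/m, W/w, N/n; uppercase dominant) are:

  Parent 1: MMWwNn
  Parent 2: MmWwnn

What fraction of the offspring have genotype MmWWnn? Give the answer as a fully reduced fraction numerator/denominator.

MMWwNn gametes: MWN×2, MWn×2, MwN×2, Mwn×2
MmWwnn gametes: MWn×2, Mwn×2, mWn×2, mwn×2
MMWwNn×MmWwnn grid (8·8=64): MMWWNn=4 MMWWnn=4 MMWwNn=8 MMWwnn=8 MMwwNn=4 MMwwnn=4 MmWWNn=4 MmWWnn=4 MmWwNn=8 MmWwnn=8 MmwwNn=4 Mmwwnn=4
MmWWnn hits 4/64; gcd=4; 4÷4/64÷4 = 1/16

P(MmWWnn) = 1/16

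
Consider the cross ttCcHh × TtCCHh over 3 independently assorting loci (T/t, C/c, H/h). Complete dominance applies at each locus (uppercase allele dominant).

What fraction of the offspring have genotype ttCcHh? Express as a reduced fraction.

ttCcHh gametes: tCH×2, tCh×2, tcH×2, tch×2
TtCCHh gametes: TCH×2, TCh×2, tCH×2, tCh×2
ttCcHh×TtCCHh grid (8·8=64): TtCCHH=4 TtCCHh=8 TtCChh=4 TtCcHH=4 TtCcHh=8 TtCchh=4 ttCCHH=4 ttCCHh=8 ttCChh=4 ttCcHH=4 ttCcHh=8 ttCchh=4
ttCcHh hits 8/64; gcd=8; 8÷8/64÷8 = 1/8

P(ttCcHh) = 1/8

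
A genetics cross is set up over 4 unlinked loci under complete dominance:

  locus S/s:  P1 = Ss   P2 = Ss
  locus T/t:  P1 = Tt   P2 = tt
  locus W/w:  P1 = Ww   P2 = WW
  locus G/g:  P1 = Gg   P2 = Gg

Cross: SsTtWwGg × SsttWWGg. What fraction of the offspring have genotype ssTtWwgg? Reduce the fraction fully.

SsTtWwGg gametes: STWG×1, STWg×1, STwG×1, STwg×1, StWG×1, StWg×1, StwG×1, Stwg×1, sTWG×1, sTWg×1, sTwG×1, sTwg×1, stWG×1, stWg×1, stwG×1, stwg×1
SsttWWGg gametes: StWG×4, StWg×4, stWG×4, stWg×4
SsTtWwGg×SsttWWGg grid (16·16=256): SSTtWWGG=4 SSTtWWGg=8 SSTtWWgg=4 SSTtWwGG=4 SSTtWwGg=8 SSTtWwgg=4 SSttWWGG=4 SSttWWGg=8 SSttWWgg=4 SSttWwGG=4 SSttWwGg=8 SSttWwgg=4 SsTtWWGG=8 SsTtWWGg=16 SsTtWWgg=8 SsTtWwGG=8 SsTtWwGg=16 SsTtWwgg=8 SsttWWGG=8 SsttWWGg=16 SsttWWgg=8 SsttWwGG=8 SsttWwGg=16 SsttWwgg=8 ssTtWWGG=4 ssTtWWGg=8 ssTtWWgg=4 ssTtWwGG=4 ssTtWwGg=8 ssTtWwgg=4 ssttWWGG=4 ssttWWGg=8 ssttWWgg=4 ssttWwGG=4 ssttWwGg=8 ssttWwgg=4
ssTtWwgg hits 4/256; gcd=4; 4÷4/256÷4 = 1/64

P(ssTtWwgg) = 1/64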